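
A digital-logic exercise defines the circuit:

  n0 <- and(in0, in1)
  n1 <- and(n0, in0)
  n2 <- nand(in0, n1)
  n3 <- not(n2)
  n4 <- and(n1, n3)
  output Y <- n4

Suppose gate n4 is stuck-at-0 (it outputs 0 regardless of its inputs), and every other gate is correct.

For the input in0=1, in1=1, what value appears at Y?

Propagate with n4 forced: n0=1, n1=1, n2=0, n3=1, n4=0 [stuck-at-0].
So Y = 0. (Without the fault it would be 1.)

0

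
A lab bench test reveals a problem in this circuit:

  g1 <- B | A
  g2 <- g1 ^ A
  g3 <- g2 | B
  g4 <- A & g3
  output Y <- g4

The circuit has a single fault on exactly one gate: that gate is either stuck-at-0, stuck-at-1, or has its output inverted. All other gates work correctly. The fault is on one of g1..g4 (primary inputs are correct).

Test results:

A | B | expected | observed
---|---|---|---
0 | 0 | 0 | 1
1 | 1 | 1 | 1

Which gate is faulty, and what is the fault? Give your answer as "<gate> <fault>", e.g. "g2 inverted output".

Fault-free values for test 1 (A=0, B=0): g1=0, g2=0, g3=0, g4=0, giving Y=0. Observed 1.
Test 1: faults giving observed 1 are {g4 stuck-at-1, g4 inverted output}.
Test 2 (A=1, B=1): fault-free g1=1, g2=0, g3=1, g4=1 → 1; observed 1. Eliminates g4 inverted output.
Only g4 stuck-at-1 is consistent with every test.

g4 stuck-at-1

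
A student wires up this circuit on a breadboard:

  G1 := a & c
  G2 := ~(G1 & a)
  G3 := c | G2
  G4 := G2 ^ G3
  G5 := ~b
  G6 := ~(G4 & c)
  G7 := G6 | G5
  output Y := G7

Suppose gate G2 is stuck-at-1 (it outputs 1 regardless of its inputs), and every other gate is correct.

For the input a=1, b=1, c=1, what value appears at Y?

Propagate with G2 forced: G1=1, G2=1 [stuck-at-1], G3=1, G4=0, G5=0, G6=1, G7=1.
So Y = 1. (Without the fault it would be 0.)

1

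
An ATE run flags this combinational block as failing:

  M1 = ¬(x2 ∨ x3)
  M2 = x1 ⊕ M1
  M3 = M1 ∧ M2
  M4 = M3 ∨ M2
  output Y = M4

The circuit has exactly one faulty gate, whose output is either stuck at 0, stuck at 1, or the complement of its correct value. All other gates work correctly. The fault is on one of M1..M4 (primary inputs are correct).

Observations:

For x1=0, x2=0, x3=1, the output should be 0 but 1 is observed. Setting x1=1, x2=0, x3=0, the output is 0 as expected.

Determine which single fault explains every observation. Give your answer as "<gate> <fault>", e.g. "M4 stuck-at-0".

M1 stuck-at-1

Fault-free values for test 1 (x1=0, x2=0, x3=1): M1=0, M2=0, M3=0, M4=0, giving Y=0. Observed 1.
Test 1: faults giving observed 1 are {M1 stuck-at-1, M1 inverted output, M2 stuck-at-1, M2 inverted output, M3 stuck-at-1, M3 inverted output, M4 stuck-at-1, M4 inverted output}.
Test 2 (x1=1, x2=0, x3=0): fault-free M1=1, M2=0, M3=0, M4=0 → 0; observed 0. Eliminates M1 inverted output, M2 stuck-at-1, M2 inverted output, M3 stuck-at-1, M3 inverted output, M4 stuck-at-1, M4 inverted output.
Only M1 stuck-at-1 is consistent with every test.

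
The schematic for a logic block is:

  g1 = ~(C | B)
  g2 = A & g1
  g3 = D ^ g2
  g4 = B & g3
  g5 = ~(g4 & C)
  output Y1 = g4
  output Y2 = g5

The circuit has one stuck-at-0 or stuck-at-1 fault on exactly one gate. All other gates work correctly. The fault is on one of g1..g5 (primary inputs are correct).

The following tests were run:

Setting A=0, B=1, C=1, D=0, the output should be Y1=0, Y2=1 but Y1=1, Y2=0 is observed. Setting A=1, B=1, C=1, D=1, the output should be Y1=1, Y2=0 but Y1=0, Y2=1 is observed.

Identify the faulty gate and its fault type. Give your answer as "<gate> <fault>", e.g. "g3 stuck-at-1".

g2 stuck-at-1

Fault-free values for test 1 (A=0, B=1, C=1, D=0): g1=0, g2=0, g3=0, g4=0, g5=1, giving Y1=0, Y2=1. Observed Y1=1, Y2=0.
Test 1: faults giving observed Y1=1, Y2=0 are {g2 stuck-at-1, g3 stuck-at-1, g4 stuck-at-1}.
Test 2 (A=1, B=1, C=1, D=1): fault-free g1=0, g2=0, g3=1, g4=1, g5=0 → Y1=1, Y2=0; observed Y1=0, Y2=1. Eliminates g3 stuck-at-1, g4 stuck-at-1.
Only g2 stuck-at-1 is consistent with every test.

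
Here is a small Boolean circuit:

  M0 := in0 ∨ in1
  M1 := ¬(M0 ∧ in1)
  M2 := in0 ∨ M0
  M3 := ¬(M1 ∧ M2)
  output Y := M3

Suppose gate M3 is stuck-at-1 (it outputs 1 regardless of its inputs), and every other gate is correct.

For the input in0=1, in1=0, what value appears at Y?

Propagate with M3 forced: M0=1, M1=1, M2=1, M3=1 [stuck-at-1].
So Y = 1. (Without the fault it would be 0.)

1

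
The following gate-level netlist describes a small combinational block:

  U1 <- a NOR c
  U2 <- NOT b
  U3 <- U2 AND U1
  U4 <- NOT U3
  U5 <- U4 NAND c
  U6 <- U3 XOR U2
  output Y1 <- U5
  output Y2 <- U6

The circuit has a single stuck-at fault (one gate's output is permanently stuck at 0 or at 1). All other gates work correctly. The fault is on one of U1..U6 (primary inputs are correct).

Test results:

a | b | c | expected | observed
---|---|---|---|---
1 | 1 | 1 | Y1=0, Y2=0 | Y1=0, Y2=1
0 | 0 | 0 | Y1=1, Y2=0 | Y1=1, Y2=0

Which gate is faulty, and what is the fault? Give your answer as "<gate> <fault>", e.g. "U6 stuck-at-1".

U2 stuck-at-1

Fault-free values for test 1 (a=1, b=1, c=1): U1=0, U2=0, U3=0, U4=1, U5=0, U6=0, giving Y1=0, Y2=0. Observed Y1=0, Y2=1.
Test 1: faults giving observed Y1=0, Y2=1 are {U2 stuck-at-1, U6 stuck-at-1}.
Test 2 (a=0, b=0, c=0): fault-free U1=1, U2=1, U3=1, U4=0, U5=1, U6=0 → Y1=1, Y2=0; observed Y1=1, Y2=0. Eliminates U6 stuck-at-1.
Only U2 stuck-at-1 is consistent with every test.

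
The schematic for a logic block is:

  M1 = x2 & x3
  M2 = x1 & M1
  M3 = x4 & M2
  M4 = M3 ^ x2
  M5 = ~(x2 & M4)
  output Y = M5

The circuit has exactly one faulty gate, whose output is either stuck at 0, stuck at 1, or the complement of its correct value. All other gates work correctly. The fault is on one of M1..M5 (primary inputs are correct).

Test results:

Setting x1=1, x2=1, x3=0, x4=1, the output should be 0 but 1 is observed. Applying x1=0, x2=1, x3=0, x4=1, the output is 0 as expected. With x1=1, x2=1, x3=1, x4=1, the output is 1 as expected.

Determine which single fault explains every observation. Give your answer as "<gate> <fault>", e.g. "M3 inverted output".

M1 stuck-at-1

Fault-free values for test 1 (x1=1, x2=1, x3=0, x4=1): M1=0, M2=0, M3=0, M4=1, M5=0, giving Y=0. Observed 1.
Test 1: faults giving observed 1 are {M1 stuck-at-1, M1 inverted output, M2 stuck-at-1, M2 inverted output, M3 stuck-at-1, M3 inverted output, M4 stuck-at-0, M4 inverted output, M5 stuck-at-1, M5 inverted output}.
Test 2 (x1=0, x2=1, x3=0, x4=1): fault-free M1=0, M2=0, M3=0, M4=1, M5=0 → 0; observed 0. Eliminates M2 stuck-at-1, M2 inverted output, M3 stuck-at-1, M3 inverted output, M4 stuck-at-0, M4 inverted output, M5 stuck-at-1, M5 inverted output.
Test 3 (x1=1, x2=1, x3=1, x4=1): fault-free M1=1, M2=1, M3=1, M4=0, M5=1 → 1; observed 1. Eliminates M1 inverted output.
Only M1 stuck-at-1 is consistent with every test.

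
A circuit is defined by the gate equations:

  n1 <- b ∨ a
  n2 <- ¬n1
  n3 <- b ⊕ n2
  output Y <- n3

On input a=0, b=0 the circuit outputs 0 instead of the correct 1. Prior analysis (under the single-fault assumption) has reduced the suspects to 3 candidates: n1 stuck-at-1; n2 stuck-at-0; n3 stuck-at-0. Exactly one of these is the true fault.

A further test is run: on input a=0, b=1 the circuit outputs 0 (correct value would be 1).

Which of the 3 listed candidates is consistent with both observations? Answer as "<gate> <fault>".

n3 stuck-at-0

Evaluate each candidate on input a=0, b=1:
  n1 stuck-at-1: n1=1 [stuck-at-1], n2=0, n3=1 → 1 — eliminated
  n2 stuck-at-0: n1=1, n2=0 [stuck-at-0], n3=1 → 1 — eliminated
  n3 stuck-at-0: n1=1, n2=0, n3=0 [stuck-at-0] → 0 — matches
Only n3 stuck-at-0 reproduces the observed 0.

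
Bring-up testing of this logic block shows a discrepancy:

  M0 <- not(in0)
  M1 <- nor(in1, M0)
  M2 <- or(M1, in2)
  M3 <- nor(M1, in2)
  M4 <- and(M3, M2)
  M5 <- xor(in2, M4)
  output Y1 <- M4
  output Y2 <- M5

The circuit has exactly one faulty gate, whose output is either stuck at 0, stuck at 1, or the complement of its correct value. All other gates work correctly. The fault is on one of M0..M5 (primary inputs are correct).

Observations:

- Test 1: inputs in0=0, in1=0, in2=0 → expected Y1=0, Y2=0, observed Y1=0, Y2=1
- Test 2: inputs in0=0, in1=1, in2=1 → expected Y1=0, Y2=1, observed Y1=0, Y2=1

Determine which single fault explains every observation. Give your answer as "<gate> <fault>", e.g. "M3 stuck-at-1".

Fault-free values for test 1 (in0=0, in1=0, in2=0): M0=1, M1=0, M2=0, M3=1, M4=0, M5=0, giving Y1=0, Y2=0. Observed Y1=0, Y2=1.
Test 1: faults giving observed Y1=0, Y2=1 are {M5 stuck-at-1, M5 inverted output}.
Test 2 (in0=0, in1=1, in2=1): fault-free M0=1, M1=0, M2=1, M3=0, M4=0, M5=1 → Y1=0, Y2=1; observed Y1=0, Y2=1. Eliminates M5 inverted output.
Only M5 stuck-at-1 is consistent with every test.

M5 stuck-at-1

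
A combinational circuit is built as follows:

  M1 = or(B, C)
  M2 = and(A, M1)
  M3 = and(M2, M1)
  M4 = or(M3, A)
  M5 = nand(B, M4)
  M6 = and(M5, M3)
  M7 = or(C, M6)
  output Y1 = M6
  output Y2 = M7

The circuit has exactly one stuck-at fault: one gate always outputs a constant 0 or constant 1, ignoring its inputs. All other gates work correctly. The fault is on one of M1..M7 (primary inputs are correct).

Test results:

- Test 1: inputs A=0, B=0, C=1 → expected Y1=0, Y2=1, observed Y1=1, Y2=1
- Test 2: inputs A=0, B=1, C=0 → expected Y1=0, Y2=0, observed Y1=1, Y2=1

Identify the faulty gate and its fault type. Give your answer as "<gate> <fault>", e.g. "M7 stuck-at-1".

Fault-free values for test 1 (A=0, B=0, C=1): M1=1, M2=0, M3=0, M4=0, M5=1, M6=0, M7=1, giving Y1=0, Y2=1. Observed Y1=1, Y2=1.
Test 1: faults giving observed Y1=1, Y2=1 are {M2 stuck-at-1, M3 stuck-at-1, M6 stuck-at-1}.
Test 2 (A=0, B=1, C=0): fault-free M1=1, M2=0, M3=0, M4=0, M5=1, M6=0, M7=0 → Y1=0, Y2=0; observed Y1=1, Y2=1. Eliminates M2 stuck-at-1, M3 stuck-at-1.
Only M6 stuck-at-1 is consistent with every test.

M6 stuck-at-1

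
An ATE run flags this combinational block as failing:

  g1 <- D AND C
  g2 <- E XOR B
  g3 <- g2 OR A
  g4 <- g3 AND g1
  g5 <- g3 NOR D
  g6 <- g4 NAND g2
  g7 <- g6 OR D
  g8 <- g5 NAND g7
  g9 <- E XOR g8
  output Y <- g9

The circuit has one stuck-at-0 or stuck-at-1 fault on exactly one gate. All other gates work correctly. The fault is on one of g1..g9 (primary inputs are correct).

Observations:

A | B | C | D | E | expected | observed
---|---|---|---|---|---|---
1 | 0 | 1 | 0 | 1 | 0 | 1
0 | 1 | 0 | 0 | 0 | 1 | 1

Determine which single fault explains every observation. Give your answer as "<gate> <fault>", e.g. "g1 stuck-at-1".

g9 stuck-at-1

Fault-free values for test 1 (A=1, B=0, C=1, D=0, E=1): g1=0, g2=1, g3=1, g4=0, g5=0, g6=1, g7=1, g8=1, g9=0, giving Y=0. Observed 1.
Test 1: faults giving observed 1 are {g3 stuck-at-0, g5 stuck-at-1, g8 stuck-at-0, g9 stuck-at-1}.
Test 2 (A=0, B=1, C=0, D=0, E=0): fault-free g1=0, g2=1, g3=1, g4=0, g5=0, g6=1, g7=1, g8=1, g9=1 → 1; observed 1. Eliminates g3 stuck-at-0, g5 stuck-at-1, g8 stuck-at-0.
Only g9 stuck-at-1 is consistent with every test.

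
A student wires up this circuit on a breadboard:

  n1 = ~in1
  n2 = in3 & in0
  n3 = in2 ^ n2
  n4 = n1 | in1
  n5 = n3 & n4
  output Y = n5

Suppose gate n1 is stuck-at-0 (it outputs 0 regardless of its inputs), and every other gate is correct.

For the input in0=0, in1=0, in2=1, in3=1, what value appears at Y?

Propagate with n1 forced: n1=0 [stuck-at-0], n2=0, n3=1, n4=0, n5=0.
So Y = 0. (Without the fault it would be 1.)

0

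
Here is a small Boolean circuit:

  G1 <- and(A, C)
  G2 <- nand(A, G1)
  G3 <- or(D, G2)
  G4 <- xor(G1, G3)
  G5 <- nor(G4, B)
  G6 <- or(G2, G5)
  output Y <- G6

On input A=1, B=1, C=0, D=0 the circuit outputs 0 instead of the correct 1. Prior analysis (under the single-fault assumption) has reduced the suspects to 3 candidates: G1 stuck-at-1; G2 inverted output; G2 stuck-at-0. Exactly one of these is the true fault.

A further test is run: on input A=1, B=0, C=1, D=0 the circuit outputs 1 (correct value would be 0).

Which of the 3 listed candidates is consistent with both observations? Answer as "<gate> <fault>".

G2 inverted output

Evaluate each candidate on input A=1, B=0, C=1, D=0:
  G1 stuck-at-1: G1=1 [stuck-at-1], G2=0, G3=0, G4=1, G5=0, G6=0 → 0 — eliminated
  G2 inverted output: G1=1, G2=1 [inverted output], G3=1, G4=0, G5=1, G6=1 → 1 — matches
  G2 stuck-at-0: G1=1, G2=0 [stuck-at-0], G3=0, G4=1, G5=0, G6=0 → 0 — eliminated
Only G2 inverted output reproduces the observed 1.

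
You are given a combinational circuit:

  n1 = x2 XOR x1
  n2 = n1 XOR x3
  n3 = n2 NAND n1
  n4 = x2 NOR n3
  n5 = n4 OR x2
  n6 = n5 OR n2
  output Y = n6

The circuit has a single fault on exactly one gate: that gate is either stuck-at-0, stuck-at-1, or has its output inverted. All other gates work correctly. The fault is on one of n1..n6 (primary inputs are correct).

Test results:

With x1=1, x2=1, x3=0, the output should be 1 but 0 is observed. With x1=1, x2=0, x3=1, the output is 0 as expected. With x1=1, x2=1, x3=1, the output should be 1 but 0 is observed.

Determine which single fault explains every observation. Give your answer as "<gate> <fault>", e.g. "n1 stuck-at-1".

Fault-free values for test 1 (x1=1, x2=1, x3=0): n1=0, n2=0, n3=1, n4=0, n5=1, n6=1, giving Y=1. Observed 0.
Test 1: faults giving observed 0 are {n5 stuck-at-0, n5 inverted output, n6 stuck-at-0, n6 inverted output}.
Test 2 (x1=1, x2=0, x3=1): fault-free n1=1, n2=0, n3=1, n4=0, n5=0, n6=0 → 0; observed 0. Eliminates n5 inverted output, n6 inverted output.
Test 3 (x1=1, x2=1, x3=1): fault-free n1=0, n2=1, n3=1, n4=0, n5=1, n6=1 → 1; observed 0. Eliminates n5 stuck-at-0.
Only n6 stuck-at-0 is consistent with every test.

n6 stuck-at-0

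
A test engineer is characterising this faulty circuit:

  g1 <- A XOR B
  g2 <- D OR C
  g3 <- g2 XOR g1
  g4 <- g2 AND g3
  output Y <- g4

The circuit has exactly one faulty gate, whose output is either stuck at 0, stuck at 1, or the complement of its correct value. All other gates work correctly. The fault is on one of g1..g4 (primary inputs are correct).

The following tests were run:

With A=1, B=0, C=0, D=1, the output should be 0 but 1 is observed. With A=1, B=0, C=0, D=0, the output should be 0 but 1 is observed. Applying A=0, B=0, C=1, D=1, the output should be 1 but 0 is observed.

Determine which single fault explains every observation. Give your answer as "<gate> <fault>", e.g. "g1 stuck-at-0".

g4 inverted output

Fault-free values for test 1 (A=1, B=0, C=0, D=1): g1=1, g2=1, g3=0, g4=0, giving Y=0. Observed 1.
Test 1: faults giving observed 1 are {g1 stuck-at-0, g1 inverted output, g3 stuck-at-1, g3 inverted output, g4 stuck-at-1, g4 inverted output}.
Test 2 (A=1, B=0, C=0, D=0): fault-free g1=1, g2=0, g3=1, g4=0 → 0; observed 1. Eliminates g1 stuck-at-0, g1 inverted output, g3 stuck-at-1, g3 inverted output.
Test 3 (A=0, B=0, C=1, D=1): fault-free g1=0, g2=1, g3=1, g4=1 → 1; observed 0. Eliminates g4 stuck-at-1.
Only g4 inverted output is consistent with every test.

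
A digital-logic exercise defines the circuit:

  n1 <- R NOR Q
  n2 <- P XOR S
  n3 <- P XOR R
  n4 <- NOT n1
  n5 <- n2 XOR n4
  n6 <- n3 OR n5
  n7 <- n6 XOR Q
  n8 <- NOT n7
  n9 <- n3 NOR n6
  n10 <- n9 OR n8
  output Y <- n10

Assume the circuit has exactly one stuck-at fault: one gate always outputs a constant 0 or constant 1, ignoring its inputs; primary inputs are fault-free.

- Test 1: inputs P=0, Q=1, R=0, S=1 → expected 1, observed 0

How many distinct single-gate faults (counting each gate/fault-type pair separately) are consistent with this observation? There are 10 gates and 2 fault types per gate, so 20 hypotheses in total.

2

Fault-free: n1=0, n2=1, n3=0, n4=1, n5=0, n6=0, n7=1, n8=0, n9=1, n10=1 → 1. Observed 0.
  n1: none of the 2 fault types match ✗
  n2: none of the 2 fault types match ✗
  n3: none of the 2 fault types match ✗
  n4: none of the 2 fault types match ✗
  n5: none of the 2 fault types match ✗
  n6: none of the 2 fault types match ✗
  n7: none of the 2 fault types match ✗
  n8: none of the 2 fault types match ✗
  n9: stuck-at-0 ✓; others ✗
  n10: stuck-at-0 ✓; others ✗
Consistent faults: {n9 stuck-at-0, n10 stuck-at-0} — 2 in all.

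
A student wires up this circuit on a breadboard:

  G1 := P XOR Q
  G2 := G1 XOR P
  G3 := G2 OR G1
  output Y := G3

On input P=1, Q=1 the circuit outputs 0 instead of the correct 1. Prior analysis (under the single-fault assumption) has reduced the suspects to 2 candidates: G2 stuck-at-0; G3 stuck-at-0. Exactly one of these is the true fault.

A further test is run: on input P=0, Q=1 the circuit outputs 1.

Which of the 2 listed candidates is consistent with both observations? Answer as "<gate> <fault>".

G2 stuck-at-0

Evaluate each candidate on input P=0, Q=1:
  G2 stuck-at-0: G1=1, G2=0 [stuck-at-0], G3=1 → 1 — matches
  G3 stuck-at-0: G1=1, G2=1, G3=0 [stuck-at-0] → 0 — eliminated
Only G2 stuck-at-0 reproduces the observed 1.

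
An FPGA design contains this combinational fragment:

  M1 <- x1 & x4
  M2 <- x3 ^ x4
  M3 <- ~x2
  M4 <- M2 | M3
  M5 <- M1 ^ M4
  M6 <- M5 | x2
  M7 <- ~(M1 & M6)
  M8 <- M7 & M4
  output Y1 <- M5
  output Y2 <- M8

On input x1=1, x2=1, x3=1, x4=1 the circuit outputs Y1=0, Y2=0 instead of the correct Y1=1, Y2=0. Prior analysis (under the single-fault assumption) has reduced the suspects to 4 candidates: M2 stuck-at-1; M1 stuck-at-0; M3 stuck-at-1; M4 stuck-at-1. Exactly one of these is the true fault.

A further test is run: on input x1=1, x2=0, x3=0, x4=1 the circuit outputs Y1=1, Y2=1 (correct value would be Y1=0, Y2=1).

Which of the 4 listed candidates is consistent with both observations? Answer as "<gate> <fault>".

Evaluate each candidate on input x1=1, x2=0, x3=0, x4=1:
  M2 stuck-at-1: M1=1, M2=1 [stuck-at-1], M3=1, M4=1, M5=0, M6=0, M7=1, M8=1 → Y1=0, Y2=1 — eliminated
  M1 stuck-at-0: M1=0 [stuck-at-0], M2=1, M3=1, M4=1, M5=1, M6=1, M7=1, M8=1 → Y1=1, Y2=1 — matches
  M3 stuck-at-1: M1=1, M2=1, M3=1 [stuck-at-1], M4=1, M5=0, M6=0, M7=1, M8=1 → Y1=0, Y2=1 — eliminated
  M4 stuck-at-1: M1=1, M2=1, M3=1, M4=1 [stuck-at-1], M5=0, M6=0, M7=1, M8=1 → Y1=0, Y2=1 — eliminated
Only M1 stuck-at-0 reproduces the observed Y1=1, Y2=1.

M1 stuck-at-0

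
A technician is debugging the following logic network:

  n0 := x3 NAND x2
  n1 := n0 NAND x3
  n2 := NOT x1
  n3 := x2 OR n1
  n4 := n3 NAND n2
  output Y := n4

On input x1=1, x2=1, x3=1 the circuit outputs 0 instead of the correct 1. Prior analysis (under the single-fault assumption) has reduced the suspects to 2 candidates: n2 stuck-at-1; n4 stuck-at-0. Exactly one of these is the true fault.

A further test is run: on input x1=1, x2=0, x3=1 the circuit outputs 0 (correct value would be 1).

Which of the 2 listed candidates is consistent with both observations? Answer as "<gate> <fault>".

Evaluate each candidate on input x1=1, x2=0, x3=1:
  n2 stuck-at-1: n0=1, n1=0, n2=1 [stuck-at-1], n3=0, n4=1 → 1 — eliminated
  n4 stuck-at-0: n0=1, n1=0, n2=0, n3=0, n4=0 [stuck-at-0] → 0 — matches
Only n4 stuck-at-0 reproduces the observed 0.

n4 stuck-at-0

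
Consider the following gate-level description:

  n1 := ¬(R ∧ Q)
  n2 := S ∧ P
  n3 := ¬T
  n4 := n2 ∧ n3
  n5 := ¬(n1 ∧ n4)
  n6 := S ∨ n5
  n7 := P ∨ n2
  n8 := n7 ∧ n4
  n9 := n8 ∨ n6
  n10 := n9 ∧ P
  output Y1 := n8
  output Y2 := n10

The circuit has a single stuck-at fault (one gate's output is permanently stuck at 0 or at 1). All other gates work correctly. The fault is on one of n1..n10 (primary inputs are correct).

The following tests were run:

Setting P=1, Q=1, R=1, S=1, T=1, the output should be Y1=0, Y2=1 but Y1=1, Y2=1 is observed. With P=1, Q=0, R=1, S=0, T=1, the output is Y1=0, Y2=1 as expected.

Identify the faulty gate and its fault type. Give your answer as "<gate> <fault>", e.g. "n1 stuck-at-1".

n3 stuck-at-1

Fault-free values for test 1 (P=1, Q=1, R=1, S=1, T=1): n1=0, n2=1, n3=0, n4=0, n5=1, n6=1, n7=1, n8=0, n9=1, n10=1, giving Y1=0, Y2=1. Observed Y1=1, Y2=1.
Test 1: faults giving observed Y1=1, Y2=1 are {n3 stuck-at-1, n4 stuck-at-1, n8 stuck-at-1}.
Test 2 (P=1, Q=0, R=1, S=0, T=1): fault-free n1=1, n2=0, n3=0, n4=0, n5=1, n6=1, n7=1, n8=0, n9=1, n10=1 → Y1=0, Y2=1; observed Y1=0, Y2=1. Eliminates n4 stuck-at-1, n8 stuck-at-1.
Only n3 stuck-at-1 is consistent with every test.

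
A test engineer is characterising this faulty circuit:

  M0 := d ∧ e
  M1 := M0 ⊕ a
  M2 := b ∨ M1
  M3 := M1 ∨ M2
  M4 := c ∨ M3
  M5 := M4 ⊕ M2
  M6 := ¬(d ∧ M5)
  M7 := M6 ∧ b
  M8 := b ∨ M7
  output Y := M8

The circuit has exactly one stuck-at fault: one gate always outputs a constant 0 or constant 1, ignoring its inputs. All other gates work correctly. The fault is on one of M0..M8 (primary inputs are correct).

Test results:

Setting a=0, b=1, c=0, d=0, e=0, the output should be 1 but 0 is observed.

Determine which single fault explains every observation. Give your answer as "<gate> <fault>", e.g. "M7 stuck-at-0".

Fault-free values for test 1 (a=0, b=1, c=0, d=0, e=0): M0=0, M1=0, M2=1, M3=1, M4=1, M5=0, M6=1, M7=1, M8=1, giving Y=1. Observed 0.
Test 1: faults giving observed 0 are {M8 stuck-at-0}.
Only M8 stuck-at-0 is consistent with every test.

M8 stuck-at-0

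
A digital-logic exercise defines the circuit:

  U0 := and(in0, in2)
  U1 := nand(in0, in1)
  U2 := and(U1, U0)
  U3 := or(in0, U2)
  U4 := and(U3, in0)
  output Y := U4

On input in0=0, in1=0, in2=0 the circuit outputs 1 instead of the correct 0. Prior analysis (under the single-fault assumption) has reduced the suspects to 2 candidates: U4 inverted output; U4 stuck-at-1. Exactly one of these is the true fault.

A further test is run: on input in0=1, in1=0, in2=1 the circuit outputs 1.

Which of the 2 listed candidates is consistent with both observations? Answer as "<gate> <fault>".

U4 stuck-at-1

Evaluate each candidate on input in0=1, in1=0, in2=1:
  U4 inverted output: U0=1, U1=1, U2=1, U3=1, U4=0 [inverted output] → 0 — eliminated
  U4 stuck-at-1: U0=1, U1=1, U2=1, U3=1, U4=1 [stuck-at-1] → 1 — matches
Only U4 stuck-at-1 reproduces the observed 1.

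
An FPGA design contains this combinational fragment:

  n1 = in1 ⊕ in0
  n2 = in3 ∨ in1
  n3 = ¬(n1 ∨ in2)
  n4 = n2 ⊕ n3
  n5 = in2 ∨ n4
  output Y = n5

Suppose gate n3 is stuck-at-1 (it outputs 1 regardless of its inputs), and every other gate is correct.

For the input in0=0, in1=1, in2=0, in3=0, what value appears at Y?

Propagate with n3 forced: n1=1, n2=1, n3=1 [stuck-at-1], n4=0, n5=0.
So Y = 0. (Without the fault it would be 1.)

0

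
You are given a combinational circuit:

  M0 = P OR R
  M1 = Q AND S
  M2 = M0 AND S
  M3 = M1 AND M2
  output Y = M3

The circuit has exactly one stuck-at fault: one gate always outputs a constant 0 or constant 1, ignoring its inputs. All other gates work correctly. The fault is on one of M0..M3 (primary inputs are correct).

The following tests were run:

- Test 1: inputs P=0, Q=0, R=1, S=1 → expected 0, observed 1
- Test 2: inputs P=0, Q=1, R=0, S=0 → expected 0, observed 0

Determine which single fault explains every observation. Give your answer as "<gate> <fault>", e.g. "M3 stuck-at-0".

Fault-free values for test 1 (P=0, Q=0, R=1, S=1): M0=1, M1=0, M2=1, M3=0, giving Y=0. Observed 1.
Test 1: faults giving observed 1 are {M1 stuck-at-1, M3 stuck-at-1}.
Test 2 (P=0, Q=1, R=0, S=0): fault-free M0=0, M1=0, M2=0, M3=0 → 0; observed 0. Eliminates M3 stuck-at-1.
Only M1 stuck-at-1 is consistent with every test.

M1 stuck-at-1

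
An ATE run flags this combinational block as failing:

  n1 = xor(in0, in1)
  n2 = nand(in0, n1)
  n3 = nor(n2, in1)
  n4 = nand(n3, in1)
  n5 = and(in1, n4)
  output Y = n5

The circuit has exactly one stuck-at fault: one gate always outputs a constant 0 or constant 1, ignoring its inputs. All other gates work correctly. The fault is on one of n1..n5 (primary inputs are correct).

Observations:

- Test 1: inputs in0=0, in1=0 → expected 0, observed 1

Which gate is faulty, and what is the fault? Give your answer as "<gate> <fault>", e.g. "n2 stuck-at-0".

n5 stuck-at-1

Fault-free values for test 1 (in0=0, in1=0): n1=0, n2=1, n3=0, n4=1, n5=0, giving Y=0. Observed 1.
Test 1: faults giving observed 1 are {n5 stuck-at-1}.
Only n5 stuck-at-1 is consistent with every test.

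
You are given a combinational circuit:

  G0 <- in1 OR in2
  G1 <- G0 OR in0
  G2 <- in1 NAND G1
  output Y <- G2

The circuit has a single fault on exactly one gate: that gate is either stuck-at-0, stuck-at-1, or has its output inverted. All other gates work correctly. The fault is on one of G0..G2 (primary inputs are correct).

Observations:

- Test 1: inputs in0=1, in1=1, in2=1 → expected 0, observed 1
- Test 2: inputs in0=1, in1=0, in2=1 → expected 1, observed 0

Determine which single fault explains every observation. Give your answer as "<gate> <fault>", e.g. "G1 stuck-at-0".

Fault-free values for test 1 (in0=1, in1=1, in2=1): G0=1, G1=1, G2=0, giving Y=0. Observed 1.
Test 1: faults giving observed 1 are {G1 stuck-at-0, G1 inverted output, G2 stuck-at-1, G2 inverted output}.
Test 2 (in0=1, in1=0, in2=1): fault-free G0=1, G1=1, G2=1 → 1; observed 0. Eliminates G1 stuck-at-0, G1 inverted output, G2 stuck-at-1.
Only G2 inverted output is consistent with every test.

G2 inverted output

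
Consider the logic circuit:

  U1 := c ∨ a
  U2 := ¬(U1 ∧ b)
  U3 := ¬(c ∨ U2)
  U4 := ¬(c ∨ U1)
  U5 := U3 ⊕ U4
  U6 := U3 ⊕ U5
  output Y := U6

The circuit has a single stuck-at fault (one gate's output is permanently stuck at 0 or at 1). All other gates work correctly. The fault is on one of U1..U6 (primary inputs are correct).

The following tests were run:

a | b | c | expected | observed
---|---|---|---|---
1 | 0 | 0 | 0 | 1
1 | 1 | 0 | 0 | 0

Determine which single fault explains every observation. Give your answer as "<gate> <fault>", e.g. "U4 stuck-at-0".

U5 stuck-at-1

Fault-free values for test 1 (a=1, b=0, c=0): U1=1, U2=1, U3=0, U4=0, U5=0, U6=0, giving Y=0. Observed 1.
Test 1: faults giving observed 1 are {U1 stuck-at-0, U4 stuck-at-1, U5 stuck-at-1, U6 stuck-at-1}.
Test 2 (a=1, b=1, c=0): fault-free U1=1, U2=0, U3=1, U4=0, U5=1, U6=0 → 0; observed 0. Eliminates U1 stuck-at-0, U4 stuck-at-1, U6 stuck-at-1.
Only U5 stuck-at-1 is consistent with every test.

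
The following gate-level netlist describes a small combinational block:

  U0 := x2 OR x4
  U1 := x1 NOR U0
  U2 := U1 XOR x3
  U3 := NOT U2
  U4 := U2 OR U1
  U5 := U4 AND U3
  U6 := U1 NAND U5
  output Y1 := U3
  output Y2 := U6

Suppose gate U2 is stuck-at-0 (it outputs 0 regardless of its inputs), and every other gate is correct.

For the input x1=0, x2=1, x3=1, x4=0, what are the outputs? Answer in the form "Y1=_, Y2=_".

Y1=1, Y2=1

Propagate with U2 forced: U0=1, U1=0, U2=0 [stuck-at-0], U3=1, U4=0, U5=0, U6=1.
So the outputs are Y1=1, Y2=1. (Without the fault they would be Y1=0, Y2=1.)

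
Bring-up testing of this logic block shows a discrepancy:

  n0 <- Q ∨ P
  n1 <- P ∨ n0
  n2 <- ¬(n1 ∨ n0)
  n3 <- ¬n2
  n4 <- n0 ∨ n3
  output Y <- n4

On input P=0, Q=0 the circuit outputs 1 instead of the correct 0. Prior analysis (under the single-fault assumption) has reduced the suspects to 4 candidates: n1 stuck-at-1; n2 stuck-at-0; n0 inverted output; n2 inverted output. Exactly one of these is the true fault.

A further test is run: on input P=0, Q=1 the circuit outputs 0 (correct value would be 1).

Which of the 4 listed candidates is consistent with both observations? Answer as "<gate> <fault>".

n0 inverted output

Evaluate each candidate on input P=0, Q=1:
  n1 stuck-at-1: n0=1, n1=1 [stuck-at-1], n2=0, n3=1, n4=1 → 1 — eliminated
  n2 stuck-at-0: n0=1, n1=1, n2=0 [stuck-at-0], n3=1, n4=1 → 1 — eliminated
  n0 inverted output: n0=0 [inverted output], n1=0, n2=1, n3=0, n4=0 → 0 — matches
  n2 inverted output: n0=1, n1=1, n2=1 [inverted output], n3=0, n4=1 → 1 — eliminated
Only n0 inverted output reproduces the observed 0.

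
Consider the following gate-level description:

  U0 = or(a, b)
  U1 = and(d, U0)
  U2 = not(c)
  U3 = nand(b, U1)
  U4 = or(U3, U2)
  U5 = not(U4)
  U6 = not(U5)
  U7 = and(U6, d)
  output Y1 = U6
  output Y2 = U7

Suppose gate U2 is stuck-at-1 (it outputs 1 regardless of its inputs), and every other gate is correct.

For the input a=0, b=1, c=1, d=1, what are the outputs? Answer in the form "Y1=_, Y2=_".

Y1=1, Y2=1

Propagate with U2 forced: U0=1, U1=1, U2=1 [stuck-at-1], U3=0, U4=1, U5=0, U6=1, U7=1.
So the outputs are Y1=1, Y2=1. (Without the fault they would be Y1=0, Y2=0.)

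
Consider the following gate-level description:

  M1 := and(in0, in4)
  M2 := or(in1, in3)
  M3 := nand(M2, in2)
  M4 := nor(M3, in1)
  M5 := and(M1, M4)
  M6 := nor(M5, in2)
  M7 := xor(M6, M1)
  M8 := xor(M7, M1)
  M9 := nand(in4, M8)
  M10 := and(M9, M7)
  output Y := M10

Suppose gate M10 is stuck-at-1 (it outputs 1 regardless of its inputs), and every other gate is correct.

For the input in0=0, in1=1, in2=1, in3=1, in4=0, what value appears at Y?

1

Propagate with M10 forced: M1=0, M2=1, M3=0, M4=0, M5=0, M6=0, M7=0, M8=0, M9=1, M10=1 [stuck-at-1].
So Y = 1. (Without the fault it would be 0.)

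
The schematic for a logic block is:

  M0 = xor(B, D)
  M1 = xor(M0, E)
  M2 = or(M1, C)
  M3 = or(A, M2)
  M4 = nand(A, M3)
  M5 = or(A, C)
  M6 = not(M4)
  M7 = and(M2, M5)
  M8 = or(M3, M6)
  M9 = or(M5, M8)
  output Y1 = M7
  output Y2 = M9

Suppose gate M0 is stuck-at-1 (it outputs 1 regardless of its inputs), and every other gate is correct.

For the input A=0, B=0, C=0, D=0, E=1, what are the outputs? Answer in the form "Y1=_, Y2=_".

Y1=0, Y2=0

Propagate with M0 forced: M0=1 [stuck-at-1], M1=0, M2=0, M3=0, M4=1, M5=0, M6=0, M7=0, M8=0, M9=0.
So the outputs are Y1=0, Y2=0. (Without the fault they would be Y1=0, Y2=1.)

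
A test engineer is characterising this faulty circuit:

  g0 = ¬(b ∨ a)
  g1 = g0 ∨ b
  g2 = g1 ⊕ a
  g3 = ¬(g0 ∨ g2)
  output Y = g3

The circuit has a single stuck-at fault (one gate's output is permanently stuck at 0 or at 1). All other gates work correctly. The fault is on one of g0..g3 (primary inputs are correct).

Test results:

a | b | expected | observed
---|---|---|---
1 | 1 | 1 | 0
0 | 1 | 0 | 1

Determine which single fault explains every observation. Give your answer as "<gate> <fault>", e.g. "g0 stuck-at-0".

Fault-free values for test 1 (a=1, b=1): g0=0, g1=1, g2=0, g3=1, giving Y=1. Observed 0.
Test 1: faults giving observed 0 are {g0 stuck-at-1, g1 stuck-at-0, g2 stuck-at-1, g3 stuck-at-0}.
Test 2 (a=0, b=1): fault-free g0=0, g1=1, g2=1, g3=0 → 0; observed 1. Eliminates g0 stuck-at-1, g2 stuck-at-1, g3 stuck-at-0.
Only g1 stuck-at-0 is consistent with every test.

g1 stuck-at-0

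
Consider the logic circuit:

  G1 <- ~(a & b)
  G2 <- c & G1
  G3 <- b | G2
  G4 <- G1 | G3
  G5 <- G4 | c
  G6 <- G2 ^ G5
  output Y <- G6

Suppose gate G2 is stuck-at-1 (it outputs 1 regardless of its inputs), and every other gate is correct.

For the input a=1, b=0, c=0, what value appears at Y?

Propagate with G2 forced: G1=1, G2=1 [stuck-at-1], G3=1, G4=1, G5=1, G6=0.
So Y = 0. (Without the fault it would be 1.)

0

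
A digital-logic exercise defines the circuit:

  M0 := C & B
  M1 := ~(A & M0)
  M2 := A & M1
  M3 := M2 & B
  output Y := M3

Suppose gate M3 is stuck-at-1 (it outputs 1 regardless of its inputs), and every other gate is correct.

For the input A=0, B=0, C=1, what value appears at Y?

1

Propagate with M3 forced: M0=0, M1=1, M2=0, M3=1 [stuck-at-1].
So Y = 1. (Without the fault it would be 0.)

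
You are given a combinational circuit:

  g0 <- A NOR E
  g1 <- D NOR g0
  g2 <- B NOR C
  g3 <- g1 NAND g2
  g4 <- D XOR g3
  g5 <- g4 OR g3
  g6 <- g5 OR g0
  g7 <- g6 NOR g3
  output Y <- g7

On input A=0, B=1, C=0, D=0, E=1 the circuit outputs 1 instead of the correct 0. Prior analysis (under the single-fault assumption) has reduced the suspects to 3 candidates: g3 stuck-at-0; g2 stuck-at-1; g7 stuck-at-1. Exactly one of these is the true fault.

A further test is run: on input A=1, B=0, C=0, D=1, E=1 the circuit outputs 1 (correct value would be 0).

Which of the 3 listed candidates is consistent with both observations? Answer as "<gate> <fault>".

Evaluate each candidate on input A=1, B=0, C=0, D=1, E=1:
  g3 stuck-at-0: g0=0, g1=0, g2=1, g3=0 [stuck-at-0], g4=1, g5=1, g6=1, g7=0 → 0 — eliminated
  g2 stuck-at-1: g0=0, g1=0, g2=1 [stuck-at-1], g3=1, g4=0, g5=1, g6=1, g7=0 → 0 — eliminated
  g7 stuck-at-1: g0=0, g1=0, g2=1, g3=1, g4=0, g5=1, g6=1, g7=1 [stuck-at-1] → 1 — matches
Only g7 stuck-at-1 reproduces the observed 1.

g7 stuck-at-1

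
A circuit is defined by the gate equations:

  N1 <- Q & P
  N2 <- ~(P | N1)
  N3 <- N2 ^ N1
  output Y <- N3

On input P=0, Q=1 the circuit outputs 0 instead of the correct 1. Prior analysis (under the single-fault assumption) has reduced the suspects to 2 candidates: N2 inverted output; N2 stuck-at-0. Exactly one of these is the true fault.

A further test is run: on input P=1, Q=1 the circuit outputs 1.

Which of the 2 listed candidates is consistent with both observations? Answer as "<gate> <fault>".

Evaluate each candidate on input P=1, Q=1:
  N2 inverted output: N1=1, N2=1 [inverted output], N3=0 → 0 — eliminated
  N2 stuck-at-0: N1=1, N2=0 [stuck-at-0], N3=1 → 1 — matches
Only N2 stuck-at-0 reproduces the observed 1.

N2 stuck-at-0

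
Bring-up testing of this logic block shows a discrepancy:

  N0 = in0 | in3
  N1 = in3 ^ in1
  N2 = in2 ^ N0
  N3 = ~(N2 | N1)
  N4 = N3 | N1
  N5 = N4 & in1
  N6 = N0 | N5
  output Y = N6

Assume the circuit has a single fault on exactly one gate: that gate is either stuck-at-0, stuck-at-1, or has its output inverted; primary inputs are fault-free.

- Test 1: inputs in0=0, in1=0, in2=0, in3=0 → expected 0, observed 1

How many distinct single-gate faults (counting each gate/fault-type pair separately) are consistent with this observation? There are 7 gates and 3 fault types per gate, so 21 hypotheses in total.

Fault-free: N0=0, N1=0, N2=0, N3=1, N4=1, N5=0, N6=0 → 0. Observed 1.
  N0: stuck-at-1, inverted output ✓; others ✗
  N1: none of the 3 fault types match ✗
  N2: none of the 3 fault types match ✗
  N3: none of the 3 fault types match ✗
  N4: none of the 3 fault types match ✗
  N5: stuck-at-1, inverted output ✓; others ✗
  N6: stuck-at-1, inverted output ✓; others ✗
Consistent faults: {N0 stuck-at-1, N0 inverted output, N5 stuck-at-1, N5 inverted output, N6 stuck-at-1, N6 inverted output} — 6 in all.

6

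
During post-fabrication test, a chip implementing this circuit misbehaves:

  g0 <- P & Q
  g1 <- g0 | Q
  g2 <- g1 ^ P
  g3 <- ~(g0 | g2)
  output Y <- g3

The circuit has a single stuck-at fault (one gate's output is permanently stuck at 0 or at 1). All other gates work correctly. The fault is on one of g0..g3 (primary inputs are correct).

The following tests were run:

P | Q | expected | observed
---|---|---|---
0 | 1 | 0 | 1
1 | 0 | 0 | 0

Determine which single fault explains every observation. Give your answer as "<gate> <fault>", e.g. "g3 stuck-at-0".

Fault-free values for test 1 (P=0, Q=1): g0=0, g1=1, g2=1, g3=0, giving Y=0. Observed 1.
Test 1: faults giving observed 1 are {g1 stuck-at-0, g2 stuck-at-0, g3 stuck-at-1}.
Test 2 (P=1, Q=0): fault-free g0=0, g1=0, g2=1, g3=0 → 0; observed 0. Eliminates g2 stuck-at-0, g3 stuck-at-1.
Only g1 stuck-at-0 is consistent with every test.

g1 stuck-at-0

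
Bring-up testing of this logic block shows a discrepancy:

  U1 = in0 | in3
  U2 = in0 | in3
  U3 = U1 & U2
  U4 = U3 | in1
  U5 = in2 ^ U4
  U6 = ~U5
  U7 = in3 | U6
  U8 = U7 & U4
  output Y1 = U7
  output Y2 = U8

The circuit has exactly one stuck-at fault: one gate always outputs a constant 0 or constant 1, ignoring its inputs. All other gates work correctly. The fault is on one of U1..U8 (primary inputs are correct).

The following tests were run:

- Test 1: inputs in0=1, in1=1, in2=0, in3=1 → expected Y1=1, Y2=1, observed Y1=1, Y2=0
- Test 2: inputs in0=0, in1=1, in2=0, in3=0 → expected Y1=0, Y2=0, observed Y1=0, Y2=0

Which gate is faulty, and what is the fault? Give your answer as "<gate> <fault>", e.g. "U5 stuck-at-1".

U8 stuck-at-0

Fault-free values for test 1 (in0=1, in1=1, in2=0, in3=1): U1=1, U2=1, U3=1, U4=1, U5=1, U6=0, U7=1, U8=1, giving Y1=1, Y2=1. Observed Y1=1, Y2=0.
Test 1: faults giving observed Y1=1, Y2=0 are {U4 stuck-at-0, U8 stuck-at-0}.
Test 2 (in0=0, in1=1, in2=0, in3=0): fault-free U1=0, U2=0, U3=0, U4=1, U5=1, U6=0, U7=0, U8=0 → Y1=0, Y2=0; observed Y1=0, Y2=0. Eliminates U4 stuck-at-0.
Only U8 stuck-at-0 is consistent with every test.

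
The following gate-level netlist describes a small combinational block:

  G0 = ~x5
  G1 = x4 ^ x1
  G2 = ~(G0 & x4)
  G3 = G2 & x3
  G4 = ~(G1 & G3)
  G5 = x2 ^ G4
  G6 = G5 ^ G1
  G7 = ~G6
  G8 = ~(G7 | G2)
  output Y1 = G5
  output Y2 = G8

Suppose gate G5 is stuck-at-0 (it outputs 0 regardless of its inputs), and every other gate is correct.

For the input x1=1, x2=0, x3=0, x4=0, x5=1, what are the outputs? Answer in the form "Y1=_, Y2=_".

Propagate with G5 forced: G0=0, G1=1, G2=1, G3=0, G4=1, G5=0 [stuck-at-0], G6=1, G7=0, G8=0.
So the outputs are Y1=0, Y2=0. (Without the fault they would be Y1=1, Y2=0.)

Y1=0, Y2=0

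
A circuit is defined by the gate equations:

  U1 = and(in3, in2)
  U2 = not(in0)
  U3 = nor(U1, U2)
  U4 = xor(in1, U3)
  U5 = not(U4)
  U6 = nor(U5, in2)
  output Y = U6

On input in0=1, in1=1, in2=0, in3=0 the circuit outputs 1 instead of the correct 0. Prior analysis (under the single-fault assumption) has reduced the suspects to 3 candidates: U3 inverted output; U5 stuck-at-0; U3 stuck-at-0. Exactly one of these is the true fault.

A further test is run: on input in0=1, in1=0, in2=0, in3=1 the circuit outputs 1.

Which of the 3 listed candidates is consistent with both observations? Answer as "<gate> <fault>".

U5 stuck-at-0

Evaluate each candidate on input in0=1, in1=0, in2=0, in3=1:
  U3 inverted output: U1=0, U2=0, U3=0 [inverted output], U4=0, U5=1, U6=0 → 0 — eliminated
  U5 stuck-at-0: U1=0, U2=0, U3=1, U4=1, U5=0 [stuck-at-0], U6=1 → 1 — matches
  U3 stuck-at-0: U1=0, U2=0, U3=0 [stuck-at-0], U4=0, U5=1, U6=0 → 0 — eliminated
Only U5 stuck-at-0 reproduces the observed 1.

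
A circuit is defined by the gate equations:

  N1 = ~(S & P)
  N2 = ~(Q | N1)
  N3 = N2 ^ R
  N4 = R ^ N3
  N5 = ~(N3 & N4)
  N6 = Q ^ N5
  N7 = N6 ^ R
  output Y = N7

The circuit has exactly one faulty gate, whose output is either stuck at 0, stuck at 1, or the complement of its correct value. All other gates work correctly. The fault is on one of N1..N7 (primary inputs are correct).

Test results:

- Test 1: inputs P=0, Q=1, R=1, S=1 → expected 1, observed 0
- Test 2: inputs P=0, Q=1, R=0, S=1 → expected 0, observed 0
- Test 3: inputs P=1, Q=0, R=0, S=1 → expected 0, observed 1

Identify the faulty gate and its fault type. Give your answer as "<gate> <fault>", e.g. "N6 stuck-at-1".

Fault-free values for test 1 (P=0, Q=1, R=1, S=1): N1=1, N2=0, N3=1, N4=0, N5=1, N6=0, N7=1, giving Y=1. Observed 0.
Test 1: faults giving observed 0 are {N4 stuck-at-1, N4 inverted output, N5 stuck-at-0, N5 inverted output, N6 stuck-at-1, N6 inverted output, N7 stuck-at-0, N7 inverted output}.
Test 2 (P=0, Q=1, R=0, S=1): fault-free N1=1, N2=0, N3=0, N4=0, N5=1, N6=0, N7=0 → 0; observed 0. Eliminates N5 stuck-at-0, N5 inverted output, N6 stuck-at-1, N6 inverted output, N7 inverted output.
Test 3 (P=1, Q=0, R=0, S=1): fault-free N1=0, N2=1, N3=1, N4=1, N5=0, N6=0, N7=0 → 0; observed 1. Eliminates N4 stuck-at-1, N7 stuck-at-0.
Only N4 inverted output is consistent with every test.

N4 inverted output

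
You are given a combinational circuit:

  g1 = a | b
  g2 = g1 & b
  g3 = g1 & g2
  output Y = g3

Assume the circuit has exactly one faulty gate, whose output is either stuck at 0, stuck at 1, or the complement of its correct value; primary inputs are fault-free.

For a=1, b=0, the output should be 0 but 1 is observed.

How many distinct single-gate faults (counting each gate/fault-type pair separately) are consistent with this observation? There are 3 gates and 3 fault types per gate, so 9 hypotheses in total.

4

Fault-free: g1=1, g2=0, g3=0 → 0. Observed 1.
  g1 stuck-at-0: output 0 ✗
  g1 stuck-at-1: output 0 ✗
  g1 inverted output: output 0 ✗
  g2 stuck-at-0: output 0 ✗
  g2 stuck-at-1: output 1 ✓
  g2 inverted output: output 1 ✓
  g3 stuck-at-0: output 0 ✗
  g3 stuck-at-1: output 1 ✓
  g3 inverted output: output 1 ✓
Consistent faults: {g2 stuck-at-1, g2 inverted output, g3 stuck-at-1, g3 inverted output} — 4 in all.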